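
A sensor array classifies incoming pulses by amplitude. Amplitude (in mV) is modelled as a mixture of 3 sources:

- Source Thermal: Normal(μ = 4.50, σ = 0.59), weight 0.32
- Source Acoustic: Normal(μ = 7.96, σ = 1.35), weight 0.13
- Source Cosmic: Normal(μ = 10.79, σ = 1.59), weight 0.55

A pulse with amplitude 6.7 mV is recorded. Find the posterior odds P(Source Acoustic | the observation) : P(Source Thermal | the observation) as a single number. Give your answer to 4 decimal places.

Posterior odds = (w_i f_i(x)) / (w_j f_j(x)); the normalising sum cancels.
Normal densities:
  L_Thermal = (1/(0.59·√(2π)))·exp(−(6.7−4.50)²/(2·0.59²)) = 0.676173·exp(-6.95203) = 0.000646892
  L_Acoustic = (1/(1.35·√(2π)))·exp(−(6.7−7.96)²/(2·1.35²)) = 0.295513·exp(-0.43556) = 0.191169
  L_Cosmic = (1/(1.59·√(2π)))·exp(−(6.7−10.79)²/(2·1.59²)) = 0.250907·exp(-3.30843) = 0.00917653
Odds = (0.13/0.32) × (0.191169/0.000646892) = 0.40625 × 295.519 ≈ 120.0545

120.0545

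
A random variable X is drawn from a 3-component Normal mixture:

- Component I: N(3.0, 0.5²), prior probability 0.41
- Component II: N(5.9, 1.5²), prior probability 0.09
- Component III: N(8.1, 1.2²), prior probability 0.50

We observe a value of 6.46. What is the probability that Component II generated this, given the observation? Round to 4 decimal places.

0.2547

By Bayes' theorem, P(k | x) = π_k f_k(x) / Σ_j π_j f_j(x).
Component likelihoods at x = 6.46:
  f_I = (1/(0.5·√(2π)))·exp(−(6.46−3.0)²/(2·0.5²)) = 0.797885·exp(-23.94320) = 3.18816e-11
  f_II = (1/(1.5·√(2π)))·exp(−(6.46−5.9)²/(2·1.5²)) = 0.265962·exp(-0.06969) = 0.248058
  f_III = (1/(1.2·√(2π)))·exp(−(6.46−8.1)²/(2·1.2²)) = 0.332452·exp(-0.93389) = 0.130661
Weight by the priors:
  π_I·f_I = 0.41 × 3.18816e-11 = 1.30715e-11
  π_II·f_II = 0.09 × 0.248058 = 0.0223252
  π_III·f_III = 0.50 × 0.130661 = 0.0653305
Marginal: 1.30715e-11 + 0.0223252 + 0.0653305 = 0.0876557
So the posterior for Component II is 0.0223252 / 0.0876557 ≈ 0.2547.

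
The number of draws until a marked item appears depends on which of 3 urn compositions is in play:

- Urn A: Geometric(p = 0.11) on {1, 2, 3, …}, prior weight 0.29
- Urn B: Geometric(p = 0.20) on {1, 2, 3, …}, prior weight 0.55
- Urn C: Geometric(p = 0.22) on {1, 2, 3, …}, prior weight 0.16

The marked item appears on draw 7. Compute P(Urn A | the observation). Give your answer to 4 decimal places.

The responsibility of component k is P(Z=k) f_k(x) divided by Σ_j P(Z=j) f_j(x).
Component likelihoods at x = 7:
  p_A = 0.0546679
  p_B = 0.0524288
  p_C = 0.0495439
Weight by the priors:
  P(Z=A)·p_A = 0.29 × 0.0546679 = 0.0158537
  P(Z=B)·p_B = 0.55 × 0.0524288 = 0.0288358
  P(Z=C)·p_C = 0.16 × 0.0495439 = 0.00792703
Normaliser: 0.0158537 + 0.0288358 + 0.00792703 = 0.0526166
So the posterior for Urn A is 0.0158537 / 0.0526166 ≈ 0.3013.

0.3013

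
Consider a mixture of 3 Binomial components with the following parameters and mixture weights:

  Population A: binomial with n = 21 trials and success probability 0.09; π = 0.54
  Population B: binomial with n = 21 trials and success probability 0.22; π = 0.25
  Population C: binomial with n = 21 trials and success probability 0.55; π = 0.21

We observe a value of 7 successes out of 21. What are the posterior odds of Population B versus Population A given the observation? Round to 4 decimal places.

27.8967

Since P(k|x) ∝ w_k f_k(x), the posterior odds are w_i f_i(x) / (w_j f_j(x)).
Evaluate each component's likelihood at the observed value:
  f_A = 0.00148519
  f_B = 0.0894928
  f_C = 0.0247183
0.0223732 / 0.000802003 ≈ 27.8967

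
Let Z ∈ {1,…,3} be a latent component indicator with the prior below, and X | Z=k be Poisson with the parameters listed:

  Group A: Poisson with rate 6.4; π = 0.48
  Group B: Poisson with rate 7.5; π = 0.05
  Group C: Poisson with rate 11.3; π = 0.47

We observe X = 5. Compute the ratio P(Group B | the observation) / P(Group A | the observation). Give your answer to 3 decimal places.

0.077

Since P(k|x) ∝ π_k f_k(x), the posterior odds are π_i f_i(x) / (π_j f_j(x)).
Component likelihoods at x = 5:
  p_A = e^(−6.4)·6.4^5/5! = 0.148674
  p_B = e^(−7.5)·7.5^5/5! = 0.109375
  p_C = e^(−11.3)·11.3^5/5! = 0.0189969
Posterior odds = (π_B·p_B) / (π_A·p_A) = (0.05·0.109375) / (0.48·0.148674) = 0.00546873 / 0.0713633 ≈ 0.077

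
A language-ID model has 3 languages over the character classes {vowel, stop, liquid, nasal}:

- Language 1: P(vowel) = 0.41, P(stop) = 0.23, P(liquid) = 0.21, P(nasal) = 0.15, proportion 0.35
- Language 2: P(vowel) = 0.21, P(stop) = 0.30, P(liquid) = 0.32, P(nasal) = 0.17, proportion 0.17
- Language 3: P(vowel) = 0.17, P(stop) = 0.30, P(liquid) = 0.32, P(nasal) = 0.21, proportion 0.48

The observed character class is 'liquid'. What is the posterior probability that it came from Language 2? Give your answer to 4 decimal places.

The responsibility of component k is w_k f_k(x) divided by Σ_j w_j f_j(x).
Component likelihoods at x = 'liquid':
  f_1 = 0.21
  f_2 = 0.32
  f_3 = 0.32
Multiply by the mixture weights:
  w_1·f_1 = 0.35 × 0.21 = 0.0735
  w_2·f_2 = 0.17 × 0.32 = 0.0544
  w_3·f_3 = 0.48 × 0.32 = 0.1536
Evidence: 0.0735 + 0.0544 + 0.1536 = 0.2815
Responsibility of Language 2: 0.0544 / 0.2815 ≈ 0.1933

0.1933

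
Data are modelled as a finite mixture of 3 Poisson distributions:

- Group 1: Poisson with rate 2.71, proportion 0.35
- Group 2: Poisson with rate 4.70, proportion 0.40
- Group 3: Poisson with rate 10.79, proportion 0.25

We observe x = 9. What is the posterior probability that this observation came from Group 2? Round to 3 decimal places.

0.281

Apply Bayes' rule: the posterior for each component is proportional to its prior times its likelihood at x.
Evaluate each component's likelihood at the observed value:
  L_1 = e^(−2.71)·2.71^9/9! = 0.00144551
  L_2 = e^(−4.70)·4.70^9/9! = 0.02805
  L_3 = e^(−10.79)·10.79^9/9! = 0.112562
Unnormalised posteriors:
  π_1·L_1 = 0.35 × 0.00144551 = 0.00050593
  π_2·L_2 = 0.40 × 0.02805 = 0.01122
  π_3·L_3 = 0.25 × 0.112562 = 0.0281405
Normaliser: 0.00050593 + 0.01122 + 0.0281405 = 0.0398665
P(Group 2 | x) ≈ 0.281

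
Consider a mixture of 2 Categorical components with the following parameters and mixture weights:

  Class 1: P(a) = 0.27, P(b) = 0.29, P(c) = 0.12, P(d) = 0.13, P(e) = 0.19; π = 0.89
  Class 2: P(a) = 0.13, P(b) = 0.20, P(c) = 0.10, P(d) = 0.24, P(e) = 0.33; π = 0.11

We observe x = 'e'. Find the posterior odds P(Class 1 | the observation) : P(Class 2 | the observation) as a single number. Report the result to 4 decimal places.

Only the two components matter; the odds are (π_i f_i(x)) / (π_j f_j(x)).
Component likelihoods at x = 'e':
  f_1 = 0.19
  f_2 = 0.33
0.1691 / 0.0363 ≈ 4.6584

4.6584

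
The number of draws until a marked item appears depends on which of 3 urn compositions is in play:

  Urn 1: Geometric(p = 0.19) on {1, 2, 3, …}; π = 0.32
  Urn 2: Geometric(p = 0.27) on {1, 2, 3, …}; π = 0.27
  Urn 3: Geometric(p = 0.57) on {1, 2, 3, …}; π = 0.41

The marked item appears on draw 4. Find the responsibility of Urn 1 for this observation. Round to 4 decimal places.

P(component k | x) = w_k·f_k(x) / marginal(x), where marginal(x) = Σ_j w_j·f_j(x).
Geometric probabilities:
  f_1 = 0.19·(1−0.19)^3 = 0.19·0.531441 = 0.100974
  f_2 = 0.27·(1−0.27)^3 = 0.27·0.389017 = 0.105035
  f_3 = 0.57·(1−0.57)^3 = 0.57·0.079507 = 0.045319
Unnormalised posteriors:
  w_1·f_1 = 0.32 × 0.100974 = 0.0323116
  w_2·f_2 = 0.27 × 0.105035 = 0.0283593
  w_3·f_3 = 0.41 × 0.045319 = 0.0185808
Evidence: 0.0323116 + 0.0283593 + 0.0185808 = 0.0792517
P(Urn 1 | 4) = 0.0323116 / 0.0792517 ≈ 0.4077

0.4077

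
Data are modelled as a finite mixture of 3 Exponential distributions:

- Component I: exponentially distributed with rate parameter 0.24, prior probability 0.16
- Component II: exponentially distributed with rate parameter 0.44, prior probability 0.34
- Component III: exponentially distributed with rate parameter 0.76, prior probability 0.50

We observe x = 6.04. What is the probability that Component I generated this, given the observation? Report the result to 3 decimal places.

0.386

By Bayes' theorem, P(k | x) = π_k f_k(x) / Σ_j π_j f_j(x).
Evaluate each component's likelihood at the observed value:
  L_I = 0.24·e^(−0.24·6.04) = 0.24·e^(−1.4496) = 0.0563194
  L_II = 0.44·e^(−0.44·6.04) = 0.44·e^(−2.6576) = 0.0308512
  L_III = 0.76·e^(−0.76·6.04) = 0.76·e^(−4.5904) = 0.00771309
Weight by the priors:
  π_I·L_I = 0.16 × 0.0563194 = 0.0090111
  π_II·L_II = 0.34 × 0.0308512 = 0.0104894
  π_III·L_III = 0.50 × 0.00771309 = 0.00385654
Sum: 0.0090111 + 0.0104894 + 0.00385654 = 0.023357
P(Component I | data) ≈ 0.386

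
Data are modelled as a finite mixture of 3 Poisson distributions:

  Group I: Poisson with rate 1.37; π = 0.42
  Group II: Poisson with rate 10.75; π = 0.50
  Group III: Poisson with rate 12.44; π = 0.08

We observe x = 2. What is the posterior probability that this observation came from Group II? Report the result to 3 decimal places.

Apply Bayes' rule: the posterior for each component is proportional to its prior times its likelihood at x.
Poisson probabilities:
  L_I = 0.238467
  L_II = 0.00123914
  L_III = 0.000306187
Weight by the priors:
  P(Z=I)·L_I = 0.42 × 0.238467 = 0.100156
  P(Z=II)·L_II = 0.50 × 0.00123914 = 0.000619571
  P(Z=III)·L_III = 0.08 × 0.000306187 = 2.4495e-05
Sum: 0.100156 + 0.000619571 + 2.4495e-05 = 0.1008
P(Group II | x) ≈ 0.006

0.006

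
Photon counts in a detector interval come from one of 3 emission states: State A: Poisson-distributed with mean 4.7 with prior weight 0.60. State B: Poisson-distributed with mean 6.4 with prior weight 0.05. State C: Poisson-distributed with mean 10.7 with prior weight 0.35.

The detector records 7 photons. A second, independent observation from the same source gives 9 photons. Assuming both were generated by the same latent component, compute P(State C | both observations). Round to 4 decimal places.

Posterior ∝ prior × likelihood, so P(k | x) ∝ P(Z=k) f_k(x); normalise over all components.
Since both observations come from the same component, the likelihood for component k is f_k(x₁)·f_k(x₂).
  f_A = [0.0914261] × [0.02805] = 0.00256451
  f_B = [0.144992] × [0.0824844] = 0.0119596
  f_C = [0.0718298] × [0.114219] = 0.00820436
Weight by the priors:
  P(Z=A)·f_A = 0.60 × 0.00256451 = 0.0015387
  P(Z=B)·f_B = 0.05 × 0.0119596 = 0.00059798
  P(Z=C)·f_C = 0.35 × 0.00820436 = 0.00287153
Sum: 0.0015387 + 0.00059798 + 0.00287153 = 0.00500821
P(State C | x₁,x₂) = 0.00287153 / 0.00500821 ≈ 0.5734

0.5734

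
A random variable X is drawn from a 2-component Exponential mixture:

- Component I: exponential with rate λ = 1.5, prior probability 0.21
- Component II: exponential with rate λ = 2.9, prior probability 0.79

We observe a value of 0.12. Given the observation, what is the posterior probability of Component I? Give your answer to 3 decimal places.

0.140

Apply Bayes' rule: the posterior for each component is proportional to its prior times its likelihood at x.
Exponential densities:
  f_I = 1.5·e^(−1.5·0.12) = 1.5·e^(−0.1800) = 1.25291
  f_II = 2.9·e^(−2.9·0.12) = 2.9·e^(−0.3480) = 2.04769
Unnormalised posteriors:
  w_I·f_I = 0.21 × 1.25291 = 0.26311
  w_II·f_II = 0.79 × 2.04769 = 1.61767
Marginal: 0.26311 + 1.61767 = 1.88078
P(Component I | data) = 0.26311 / 1.88078 ≈ 0.140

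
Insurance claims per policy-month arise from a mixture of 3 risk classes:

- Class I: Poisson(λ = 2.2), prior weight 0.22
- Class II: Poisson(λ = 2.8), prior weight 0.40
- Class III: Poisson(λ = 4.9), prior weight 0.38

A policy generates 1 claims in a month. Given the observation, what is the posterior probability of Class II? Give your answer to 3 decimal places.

The responsibility of component k is w_k f_k(x) divided by Σ_j w_j f_j(x).
Evaluate each component's likelihood at the observed value:
  p_I = 0.243767
  p_II = 0.170268
  p_III = 0.0364883
Multiply by the mixture weights:
  w_I·p_I = 0.22 × 0.243767 = 0.0536287
  w_II·p_II = 0.40 × 0.170268 = 0.0681073
  w_III·p_III = 0.38 × 0.0364883 = 0.0138655
Denominator: 0.0536287 + 0.0681073 + 0.0138655 = 0.135602
P(Class II | data) ≈ 0.502

0.502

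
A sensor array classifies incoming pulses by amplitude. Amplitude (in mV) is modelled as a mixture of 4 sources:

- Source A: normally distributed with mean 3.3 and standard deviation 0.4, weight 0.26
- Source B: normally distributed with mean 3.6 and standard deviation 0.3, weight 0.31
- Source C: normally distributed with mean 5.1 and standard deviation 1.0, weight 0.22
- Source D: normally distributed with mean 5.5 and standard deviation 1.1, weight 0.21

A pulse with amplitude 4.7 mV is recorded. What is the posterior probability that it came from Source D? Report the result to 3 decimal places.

The responsibility of component k is w_k f_k(x) divided by Σ_j w_j f_j(x).
Evaluate each component's likelihood at the observed value:
  p_A = (1/(0.4·√(2π)))·exp(−(4.7−3.3)²/(2·0.4²)) = 0.997356·exp(-6.12500) = 0.00218171
  p_B = (1/(0.3·√(2π)))·exp(−(4.7−3.6)²/(2·0.3²)) = 1.329808·exp(-6.72222) = 0.0016009
  p_C = (1/(1.0·√(2π)))·exp(−(4.7−5.1)²/(2·1.0²)) = 0.398942·exp(-0.08000) = 0.36827
  p_D = (1/(1.1·√(2π)))·exp(−(4.7−5.5)²/(2·1.1²)) = 0.362675·exp(-0.26446) = 0.278396
Prior × likelihood for each component:
  w_A·p_A = 0.26 × 0.00218171 = 0.000567244
  w_B·p_B = 0.31 × 0.0016009 = 0.00049628
  w_C·p_C = 0.22 × 0.36827 = 0.0810194
  w_D·p_D = 0.21 × 0.278396 = 0.0584631
Denominator: 0.000567244 + 0.00049628 + 0.0810194 + 0.0584631 = 0.140546
Responsibility of Source D: 0.0584631 / 0.140546 ≈ 0.416

0.416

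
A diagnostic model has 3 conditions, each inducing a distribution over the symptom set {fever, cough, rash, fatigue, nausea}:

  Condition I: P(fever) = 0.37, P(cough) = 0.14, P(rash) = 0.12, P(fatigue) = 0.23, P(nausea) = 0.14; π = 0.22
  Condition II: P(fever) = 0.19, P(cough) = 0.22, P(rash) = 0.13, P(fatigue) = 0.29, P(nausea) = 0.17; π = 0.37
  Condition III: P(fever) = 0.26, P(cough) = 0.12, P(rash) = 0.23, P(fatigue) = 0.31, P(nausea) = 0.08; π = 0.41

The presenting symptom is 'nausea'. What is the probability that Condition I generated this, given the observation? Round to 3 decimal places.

0.243

The responsibility of component k is P(Z=k) f_k(x) divided by Σ_j P(Z=j) f_j(x).
Evaluate each component's likelihood at the observed value:
  f_I = P(nausea | comp) = 0.14
  f_II = P(nausea | comp) = 0.17
  f_III = P(nausea | comp) = 0.08
Multiply by the mixture weights:
  P(Z=I)·f_I = 0.22 × 0.14 = 0.0308
  P(Z=II)·f_II = 0.37 × 0.17 = 0.0629
  P(Z=III)·f_III = 0.41 × 0.08 = 0.0328
Normaliser: 0.0308 + 0.0629 + 0.0328 = 0.1265
So the posterior for Condition I is 0.0308 / 0.1265 ≈ 0.243.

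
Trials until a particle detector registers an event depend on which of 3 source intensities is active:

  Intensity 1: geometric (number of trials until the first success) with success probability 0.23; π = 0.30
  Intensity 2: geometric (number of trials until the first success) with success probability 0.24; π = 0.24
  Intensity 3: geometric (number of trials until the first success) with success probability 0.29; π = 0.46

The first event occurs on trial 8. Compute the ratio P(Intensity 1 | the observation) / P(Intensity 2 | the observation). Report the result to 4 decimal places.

Posterior odds = (π_i f_i(x)) / (π_j f_j(x)); the normalising sum cancels.
Geometric probabilities:
  p_1 = 0.23·(1−0.23)^7 = 0.23·0.160485 = 0.0369116
  p_2 = 0.24·(1−0.24)^7 = 0.24·0.146452 = 0.0351485
  p_3 = 0.29·(1−0.29)^7 = 0.29·0.0909512 = 0.0263758
0.0110735 / 0.00843563 ≈ 1.3127

1.3127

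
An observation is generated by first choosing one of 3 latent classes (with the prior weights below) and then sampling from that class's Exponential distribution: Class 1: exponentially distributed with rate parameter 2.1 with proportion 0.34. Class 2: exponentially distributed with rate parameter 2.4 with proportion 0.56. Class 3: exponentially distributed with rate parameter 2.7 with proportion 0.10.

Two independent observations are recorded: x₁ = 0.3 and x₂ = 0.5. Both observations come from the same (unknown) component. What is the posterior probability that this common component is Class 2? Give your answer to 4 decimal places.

0.5654

Posterior ∝ prior × likelihood, so P(k | x) ∝ π_k f_k(x); normalise over all components.
Since both observations come from the same component, the likelihood for component k is f_k(x₁)·f_k(x₂).
  f_1 = [2.1·e^(−2.1·0.3) = 2.1·e^(−0.6300) = 1.11844] × [0.734869] = 0.821909
  f_2 = [2.4·e^(−2.4·0.3) = 2.4·e^(−0.7200) = 1.16821] × [0.722866] = 0.844456
  f_3 = [2.7·e^(−2.7·0.3) = 2.7·e^(−0.8100) = 1.20112] × [0.699949] = 0.84072
Weight by the priors:
  π_1·f_1 = 0.34 × 0.821909 = 0.279449
  π_2·f_2 = 0.56 × 0.844456 = 0.472895
  π_3·f_3 = 0.10 × 0.84072 = 0.084072
Denominator: 0.279449 + 0.472895 + 0.084072 = 0.836417
P(Class 2 | x₁,x₂) ≈ 0.5654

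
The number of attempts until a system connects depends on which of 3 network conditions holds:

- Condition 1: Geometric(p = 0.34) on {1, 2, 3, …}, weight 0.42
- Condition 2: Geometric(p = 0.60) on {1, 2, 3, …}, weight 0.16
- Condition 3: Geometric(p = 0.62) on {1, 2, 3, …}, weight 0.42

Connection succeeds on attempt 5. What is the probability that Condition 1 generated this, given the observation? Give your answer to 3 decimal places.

P(component k | x) = π_k·f_k(x) / marginal(x), where marginal(x) = Σ_j π_j·f_j(x).
Geometric probabilities:
  L_1 = 0.0645141
  L_2 = 0.01536
  L_3 = 0.0129278
Weight by the priors:
  π_1·L_1 = 0.42 × 0.0645141 = 0.0270959
  π_2·L_2 = 0.16 × 0.01536 = 0.0024576
  π_3·L_3 = 0.42 × 0.0129278 = 0.00542969
Denominator: 0.0270959 + 0.0024576 + 0.00542969 = 0.0349832
P(Condition 1 | 5) ≈ 0.775

0.775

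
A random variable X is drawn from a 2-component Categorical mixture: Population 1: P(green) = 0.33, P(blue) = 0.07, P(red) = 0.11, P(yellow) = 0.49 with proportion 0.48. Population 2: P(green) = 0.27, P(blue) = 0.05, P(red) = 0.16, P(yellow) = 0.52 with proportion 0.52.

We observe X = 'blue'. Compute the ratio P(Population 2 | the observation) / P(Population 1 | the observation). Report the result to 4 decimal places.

The posterior odds equal the prior odds times the likelihood ratio: (w_i/w_j)·(f_i(x)/f_j(x)).
Component likelihoods at x = 'blue':
  L_1 = P(blue | comp) = 0.07
  L_2 = P(blue | comp) = 0.05
0.026 / 0.0336 ≈ 0.7738

0.7738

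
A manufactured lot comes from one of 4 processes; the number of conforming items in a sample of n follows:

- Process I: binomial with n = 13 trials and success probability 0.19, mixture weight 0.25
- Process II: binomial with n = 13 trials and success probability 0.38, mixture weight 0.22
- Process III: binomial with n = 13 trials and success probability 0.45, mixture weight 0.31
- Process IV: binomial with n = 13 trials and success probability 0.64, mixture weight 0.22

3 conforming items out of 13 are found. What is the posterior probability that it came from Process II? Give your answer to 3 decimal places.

P(component k | x) = P(Z=k)·f_k(x) / marginal(x), where marginal(x) = Σ_j P(Z=j)·f_j(x).
Evaluate each component's likelihood at the observed value:
  p_I = 0.238494
  p_II = 0.131715
  p_III = 0.0660132
  p_IV = 0.00274114
Unnormalised posteriors:
  P(Z=I)·p_I = 0.25 × 0.238494 = 0.0596234
  P(Z=II)·p_II = 0.22 × 0.131715 = 0.0289772
  P(Z=III)·p_III = 0.31 × 0.0660132 = 0.0204641
  P(Z=IV)·p_IV = 0.22 × 0.00274114 = 0.00060305
Marginal: 0.0596234 + 0.0289772 + 0.0204641 + 0.00060305 = 0.109668
So the posterior for Process II is 0.0289772 / 0.109668 ≈ 0.264.

0.264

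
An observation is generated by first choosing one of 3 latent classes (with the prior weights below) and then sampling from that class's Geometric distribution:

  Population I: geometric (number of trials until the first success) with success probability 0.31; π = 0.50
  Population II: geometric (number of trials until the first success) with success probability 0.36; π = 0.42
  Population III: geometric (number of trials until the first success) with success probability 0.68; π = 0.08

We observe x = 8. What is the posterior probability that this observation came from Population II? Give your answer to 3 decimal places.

0.365

Posterior ∝ prior × likelihood, so P(k | x) ∝ P(Z=k) f_k(x); normalise over all components.
Component likelihoods at x = 8:
  f_I = 0.31·(1−0.31)^7 = 0.31·0.0744635 = 0.0230837
  f_II = 0.36·(1−0.36)^7 = 0.36·0.0439805 = 0.015833
  f_III = 0.68·(1−0.68)^7 = 0.68·0.000343597 = 0.000233646
Prior × likelihood for each component:
  P(Z=I)·f_I = 0.50 × 0.0230837 = 0.0115418
  P(Z=II)·f_II = 0.42 × 0.015833 = 0.00664985
  P(Z=III)·f_III = 0.08 × 0.000233646 = 1.86917e-05
Marginal: 0.0115418 + 0.00664985 + 1.86917e-05 = 0.0182104
P(Population II | x) ≈ 0.365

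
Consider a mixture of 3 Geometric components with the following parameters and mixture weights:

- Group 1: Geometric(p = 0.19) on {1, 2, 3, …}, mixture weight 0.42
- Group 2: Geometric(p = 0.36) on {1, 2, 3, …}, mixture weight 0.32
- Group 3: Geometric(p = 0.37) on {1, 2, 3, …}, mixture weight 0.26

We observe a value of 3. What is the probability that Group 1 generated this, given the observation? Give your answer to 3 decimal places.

0.380

P(component k | x) = π_k·f_k(x) / marginal(x), where marginal(x) = Σ_j π_j·f_j(x).
Geometric probabilities:
  f_1 = 0.124659
  f_2 = 0.147456
  f_3 = 0.146853
Weight by the priors:
  π_1·f_1 = 0.42 × 0.124659 = 0.0523568
  π_2·f_2 = 0.32 × 0.147456 = 0.0471859
  π_3·f_3 = 0.26 × 0.146853 = 0.0381818
Denominator: 0.0523568 + 0.0471859 + 0.0381818 = 0.137724
Responsibility of Group 1: 0.0523568 / 0.137724 ≈ 0.380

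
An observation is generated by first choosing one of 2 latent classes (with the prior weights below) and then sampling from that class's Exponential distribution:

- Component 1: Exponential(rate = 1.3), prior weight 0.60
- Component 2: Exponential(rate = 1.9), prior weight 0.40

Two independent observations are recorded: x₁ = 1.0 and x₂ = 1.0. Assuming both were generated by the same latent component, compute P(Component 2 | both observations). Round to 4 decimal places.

0.3002

By Bayes' theorem, P(k | x) = w_k f_k(x) / Σ_j w_j f_j(x).
Since both observations come from the same component, the likelihood for component k is f_k(x₁)·f_k(x₂).
  L_1 = [1.3·e^(−1.3·1.0) = 1.3·e^(−1.3000) = 0.354291] × [0.354291] = 0.125522
  L_2 = [1.9·e^(−1.9·1.0) = 1.9·e^(−1.9000) = 0.28418] × [0.28418] = 0.0807585
Weight by the priors:
  w_1·L_1 = 0.60 × 0.125522 = 0.0753134
  w_2·L_2 = 0.40 × 0.0807585 = 0.0323034
Denominator: 0.0753134 + 0.0323034 = 0.107617
P(Component 2 | x₁, x₂) = 0.0323034 / 0.107617 ≈ 0.3002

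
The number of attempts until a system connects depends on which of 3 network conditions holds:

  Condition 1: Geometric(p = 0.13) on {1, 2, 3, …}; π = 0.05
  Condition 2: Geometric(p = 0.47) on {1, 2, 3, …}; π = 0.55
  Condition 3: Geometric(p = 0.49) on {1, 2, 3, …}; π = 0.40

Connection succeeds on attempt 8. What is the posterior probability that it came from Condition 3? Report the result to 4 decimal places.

0.2427

The responsibility of component k is π_k f_k(x) divided by Σ_j π_j f_j(x).
Geometric probabilities:
  p_1 = 0.13·(1−0.13)^7 = 0.13·0.377255 = 0.0490431
  p_2 = 0.47·(1−0.47)^7 = 0.47·0.0117471 = 0.00552114
  p_3 = 0.49·(1−0.49)^7 = 0.49·0.00897411 = 0.00439731
Weight by the priors:
  π_1·p_1 = 0.05 × 0.0490431 = 0.00245216
  π_2·p_2 = 0.55 × 0.00552114 = 0.00303663
  π_3·p_3 = 0.40 × 0.00439731 = 0.00175892
Sum: 0.00245216 + 0.00303663 + 0.00175892 = 0.00724771
So the posterior for Condition 3 is 0.00175892 / 0.00724771 ≈ 0.2427.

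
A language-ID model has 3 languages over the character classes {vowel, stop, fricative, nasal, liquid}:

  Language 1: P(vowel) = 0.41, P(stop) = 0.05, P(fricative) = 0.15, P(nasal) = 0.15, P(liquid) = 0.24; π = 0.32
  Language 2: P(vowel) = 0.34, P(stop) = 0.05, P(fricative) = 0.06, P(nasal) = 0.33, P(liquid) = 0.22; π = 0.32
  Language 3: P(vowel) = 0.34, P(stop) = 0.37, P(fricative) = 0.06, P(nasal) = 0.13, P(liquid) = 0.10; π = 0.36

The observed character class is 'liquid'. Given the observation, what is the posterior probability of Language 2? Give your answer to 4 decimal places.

0.3843

The responsibility of component k is P(Z=k) f_k(x) divided by Σ_j P(Z=j) f_j(x).
Component likelihoods at x = 'liquid':
  p_1 = P(liquid | comp) = 0.24
  p_2 = P(liquid | comp) = 0.22
  p_3 = P(liquid | comp) = 0.10
Multiply by the mixture weights:
  P(Z=1)·p_1 = 0.32 × 0.24 = 0.0768
  P(Z=2)·p_2 = 0.32 × 0.22 = 0.0704
  P(Z=3)·p_3 = 0.36 × 0.1 = 0.036
Denominator: 0.0768 + 0.0704 + 0.036 = 0.1832
P(Language 2 | x) ≈ 0.3843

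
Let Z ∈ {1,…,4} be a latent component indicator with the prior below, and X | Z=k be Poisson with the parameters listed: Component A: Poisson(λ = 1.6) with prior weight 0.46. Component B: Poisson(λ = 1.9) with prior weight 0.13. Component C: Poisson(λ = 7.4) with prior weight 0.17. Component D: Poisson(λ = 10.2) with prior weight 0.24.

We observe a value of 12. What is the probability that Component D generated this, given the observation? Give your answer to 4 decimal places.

0.8015

P(component k | x) = π_k·f_k(x) / marginal(x), where marginal(x) = Σ_j π_j·f_j(x).
Poisson probabilities:
  p_A = 1.1864e-07
  p_B = 6.91109e-07
  p_C = 0.0344084
  p_D = 0.098415
Weight by the priors:
  π_A·p_A = 0.46 × 1.1864e-07 = 5.45745e-08
  π_B·p_B = 0.13 × 6.91109e-07 = 8.98442e-08
  π_C·p_C = 0.17 × 0.0344084 = 0.00584943
  π_D·p_D = 0.24 × 0.098415 = 0.0236196
Denominator: 5.45745e-08 + 8.98442e-08 + 0.00584943 + 0.0236196 = 0.0294692
P(Component D | the observation) = 0.0236196 / 0.0294692 ≈ 0.8015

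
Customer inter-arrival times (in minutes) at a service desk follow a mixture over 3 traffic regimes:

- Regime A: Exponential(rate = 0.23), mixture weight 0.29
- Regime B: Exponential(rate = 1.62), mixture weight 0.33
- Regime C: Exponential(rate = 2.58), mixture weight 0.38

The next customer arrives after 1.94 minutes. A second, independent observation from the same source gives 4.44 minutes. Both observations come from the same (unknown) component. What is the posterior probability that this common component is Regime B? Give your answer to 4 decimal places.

0.0079

Apply Bayes' rule: the posterior for each component is proportional to its prior times its likelihood at x.
Since both observations come from the same component, the likelihood for component k is f_k(x₁)·f_k(x₂).
  p_A = [0.147213] × [0.0828374] = 0.0121947
  p_B = [0.0699221] × [0.00121821] = 8.51797e-05
  p_C = [0.0172937] × [2.73331e-05] = 4.72692e-07
Multiply by the mixture weights:
  P(Z=A)·p_A = 0.29 × 0.0121947 = 0.00353647
  P(Z=B)·p_B = 0.33 × 8.51797e-05 = 2.81093e-05
  P(Z=C)·p_C = 0.38 × 4.72692e-07 = 1.79623e-07
Marginal: 0.00353647 + 2.81093e-05 + 1.79623e-07 = 0.00356476
Responsibility of Regime B: 2.81093e-05 / 0.00356476 ≈ 0.0079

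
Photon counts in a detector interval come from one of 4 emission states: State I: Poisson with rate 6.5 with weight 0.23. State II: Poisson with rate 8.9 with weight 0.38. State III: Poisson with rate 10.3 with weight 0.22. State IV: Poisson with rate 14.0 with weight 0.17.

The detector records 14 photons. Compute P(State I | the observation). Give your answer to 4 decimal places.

The responsibility of component k is P(Z=k) f_k(x) divided by Σ_j P(Z=j) f_j(x).
Evaluate each component's likelihood at the observed value:
  f_I = e^(−6.5)·6.5^14/14! = 0.00414443
  f_II = e^(−8.9)·8.9^14/14! = 0.0306077
  f_III = e^(−10.3)·10.3^14/14! = 0.0583552
  f_IV = e^(−14.0)·14.0^14/14! = 0.105989
Weight by the priors:
  P(Z=I)·f_I = 0.23 × 0.00414443 = 0.000953218
  P(Z=II)·f_II = 0.38 × 0.0306077 = 0.0116309
  P(Z=III)·f_III = 0.22 × 0.0583552 = 0.0128381
  P(Z=IV)·f_IV = 0.17 × 0.105989 = 0.0180182
Marginal: 0.000953218 + 0.0116309 + 0.0128381 + 0.0180182 = 0.0434404
P(State I | x) ≈ 0.0219

0.0219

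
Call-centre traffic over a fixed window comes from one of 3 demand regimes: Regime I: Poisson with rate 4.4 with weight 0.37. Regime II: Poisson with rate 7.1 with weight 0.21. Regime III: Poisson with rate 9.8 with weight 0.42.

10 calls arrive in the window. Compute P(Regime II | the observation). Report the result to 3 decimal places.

P(component k | x) = P(Z=k)·f_k(x) / marginal(x), where marginal(x) = Σ_j P(Z=j)·f_j(x).
Evaluate each component's likelihood at the observed value:
  L_I = e^(−4.4)·4.4^10/10! = 0.0092017
  L_II = e^(−7.1)·7.1^10/10! = 0.0740167
  L_III = e^(−9.8)·9.8^10/10! = 0.124857
Prior × likelihood for each component:
  P(Z=I)·L_I = 0.37 × 0.0092017 = 0.00340463
  P(Z=II)·L_II = 0.21 × 0.0740167 = 0.0155435
  P(Z=III)·L_III = 0.42 × 0.124857 = 0.0524398
Evidence: 0.00340463 + 0.0155435 + 0.0524398 = 0.0713879
So the posterior for Regime II is 0.0155435 / 0.0713879 ≈ 0.218.

0.218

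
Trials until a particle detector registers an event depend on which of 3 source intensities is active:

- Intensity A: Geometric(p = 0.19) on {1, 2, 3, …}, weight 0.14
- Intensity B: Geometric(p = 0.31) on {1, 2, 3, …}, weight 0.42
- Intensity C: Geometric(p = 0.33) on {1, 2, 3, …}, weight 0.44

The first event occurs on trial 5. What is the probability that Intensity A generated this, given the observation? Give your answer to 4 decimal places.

The responsibility of component k is w_k f_k(x) divided by Σ_j w_j f_j(x).
Evaluate each component's likelihood at the observed value:
  p_A = 0.19·(1−0.19)^4 = 0.19·0.430467 = 0.0817888
  p_B = 0.31·(1−0.31)^4 = 0.31·0.226671 = 0.0702681
  p_C = 0.33·(1−0.33)^4 = 0.33·0.201511 = 0.0664987
Unnormalised posteriors:
  w_A·p_A = 0.14 × 0.0817888 = 0.0114504
  w_B·p_B = 0.42 × 0.0702681 = 0.0295126
  w_C·p_C = 0.44 × 0.0664987 = 0.0292594
Normaliser: 0.0114504 + 0.0295126 + 0.0292594 = 0.0702224
P(Intensity A | x) = 0.0114504 / 0.0702224 ≈ 0.1631

0.1631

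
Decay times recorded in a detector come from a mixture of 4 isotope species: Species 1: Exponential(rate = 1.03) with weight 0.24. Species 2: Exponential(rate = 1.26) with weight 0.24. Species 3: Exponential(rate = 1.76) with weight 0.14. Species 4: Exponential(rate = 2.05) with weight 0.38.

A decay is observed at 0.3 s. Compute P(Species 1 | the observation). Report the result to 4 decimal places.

0.1900

P(component k | x) = π_k·f_k(x) / marginal(x), where marginal(x) = Σ_j π_j·f_j(x).
Exponential densities:
  f_1 = 1.03·e^(−1.03·0.3) = 1.03·e^(−0.3090) = 0.756206
  f_2 = 1.26·e^(−1.26·0.3) = 1.26·e^(−0.3780) = 0.86339
  f_3 = 1.76·e^(−1.76·0.3) = 1.76·e^(−0.5280) = 1.03802
  f_4 = 2.05·e^(−2.05·0.3) = 2.05·e^(−0.6150) = 1.10831
Multiply by the mixture weights:
  π_1·f_1 = 0.24 × 0.756206 = 0.181489
  π_2·f_2 = 0.24 × 0.86339 = 0.207214
  π_3·f_3 = 0.14 × 1.03802 = 0.145323
  π_4·f_4 = 0.38 × 1.10831 = 0.421159
Normaliser: 0.181489 + 0.207214 + 0.145323 + 0.421159 = 0.955185
P(Species 1 | x) ≈ 0.1900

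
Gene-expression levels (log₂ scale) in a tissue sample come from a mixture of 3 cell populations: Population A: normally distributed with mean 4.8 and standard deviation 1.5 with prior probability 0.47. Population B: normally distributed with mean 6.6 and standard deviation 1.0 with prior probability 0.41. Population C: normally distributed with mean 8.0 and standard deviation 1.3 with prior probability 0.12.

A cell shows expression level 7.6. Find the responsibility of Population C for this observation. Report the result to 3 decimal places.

The responsibility of component k is w_k f_k(x) divided by Σ_j w_j f_j(x).
Component likelihoods at x = 7.6:
  L_A = 0.0465781
  L_B = 0.241971
  L_C = 0.29269
Prior × likelihood for each component:
  w_A·L_A = 0.47 × 0.0465781 = 0.0218917
  w_B·L_B = 0.41 × 0.241971 = 0.099208
  w_C·L_C = 0.12 × 0.29269 = 0.0351228
Denominator: 0.0218917 + 0.099208 + 0.0351228 = 0.156223
P(Population C | 7.6) = 0.0351228 / 0.156223 ≈ 0.225

0.225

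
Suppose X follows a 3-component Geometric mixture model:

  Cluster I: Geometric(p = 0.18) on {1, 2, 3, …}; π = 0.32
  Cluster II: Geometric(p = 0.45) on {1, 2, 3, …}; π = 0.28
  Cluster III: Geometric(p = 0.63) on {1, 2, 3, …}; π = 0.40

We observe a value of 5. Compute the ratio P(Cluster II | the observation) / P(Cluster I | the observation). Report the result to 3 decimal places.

Posterior odds = (π_i f_i(x)) / (π_j f_j(x)); the normalising sum cancels.
Evaluate each component's likelihood at the observed value:
  p_I = 0.0813819
  p_II = 0.0411778
  p_III = 0.0118072
Odds = (0.28/0.32) × (0.0411778/0.0813819) = 0.875 × 0.505982 ≈ 0.443

0.443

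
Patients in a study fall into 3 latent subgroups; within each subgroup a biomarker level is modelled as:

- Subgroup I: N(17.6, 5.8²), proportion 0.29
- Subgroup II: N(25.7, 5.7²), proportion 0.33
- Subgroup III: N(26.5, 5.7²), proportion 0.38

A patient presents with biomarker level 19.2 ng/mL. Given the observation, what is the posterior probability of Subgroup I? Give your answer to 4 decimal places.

P(component k | x) = π_k·f_k(x) / marginal(x), where marginal(x) = Σ_j π_j·f_j(x).
Evaluate each component's likelihood at the observed value:
  L_I = 0.0662151
  L_II = 0.0365306
  L_III = 0.0308227
Multiply by the mixture weights:
  π_I·L_I = 0.29 × 0.0662151 = 0.0192024
  π_II·L_II = 0.33 × 0.0365306 = 0.0120551
  π_III·L_III = 0.38 × 0.0308227 = 0.0117126
Sum: 0.0192024 + 0.0120551 + 0.0117126 = 0.0429701
So the posterior for Subgroup I is 0.0192024 / 0.0429701 ≈ 0.4469.

0.4469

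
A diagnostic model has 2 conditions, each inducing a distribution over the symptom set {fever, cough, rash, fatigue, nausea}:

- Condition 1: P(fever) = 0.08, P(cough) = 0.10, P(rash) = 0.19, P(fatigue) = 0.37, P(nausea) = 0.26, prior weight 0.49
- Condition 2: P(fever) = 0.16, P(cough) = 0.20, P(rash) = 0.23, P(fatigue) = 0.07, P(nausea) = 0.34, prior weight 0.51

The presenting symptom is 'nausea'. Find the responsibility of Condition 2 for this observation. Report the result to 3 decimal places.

0.576

Posterior ∝ prior × likelihood, so P(k | x) ∝ π_k f_k(x); normalise over all components.
Evaluate each component's likelihood at the observed value:
  f_1 = P(nausea | comp) = 0.26
  f_2 = P(nausea | comp) = 0.34
Multiply by the mixture weights:
  π_1·f_1 = 0.49 × 0.26 = 0.1274
  π_2·f_2 = 0.51 × 0.34 = 0.1734
Marginal: 0.1274 + 0.1734 = 0.3008
So the posterior for Condition 2 is 0.1734 / 0.3008 ≈ 0.576.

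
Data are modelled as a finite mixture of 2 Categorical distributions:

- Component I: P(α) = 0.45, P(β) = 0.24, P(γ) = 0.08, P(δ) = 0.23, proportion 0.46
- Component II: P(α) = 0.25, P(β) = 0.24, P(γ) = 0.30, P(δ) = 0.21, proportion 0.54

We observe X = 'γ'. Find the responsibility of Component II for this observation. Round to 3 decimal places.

P(component k | x) = P(Z=k)·f_k(x) / marginal(x), where marginal(x) = Σ_j P(Z=j)·f_j(x).
Categorical probabilities:
  f_I = 0.08
  f_II = 0.3
Weight by the priors:
  P(Z=I)·f_I = 0.46 × 0.08 = 0.0368
  P(Z=II)·f_II = 0.54 × 0.3 = 0.162
Evidence: 0.0368 + 0.162 = 0.1988
Responsibility of Component II: 0.162 / 0.1988 ≈ 0.815

0.815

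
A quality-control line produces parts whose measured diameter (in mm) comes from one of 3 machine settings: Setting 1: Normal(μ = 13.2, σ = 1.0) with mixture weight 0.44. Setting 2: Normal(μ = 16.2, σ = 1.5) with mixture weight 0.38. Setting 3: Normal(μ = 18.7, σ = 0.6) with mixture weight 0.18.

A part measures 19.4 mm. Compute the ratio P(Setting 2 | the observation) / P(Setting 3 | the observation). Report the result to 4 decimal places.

0.1713

Posterior odds = (π_i f_i(x)) / (π_j f_j(x)); the normalising sum cancels.
Normal densities:
  f_1 = (1/(1.0·√(2π)))·exp(−(19.4−13.2)²/(2·1.0²)) = 0.398942·exp(-19.22000) = 1.79378e-09
  f_2 = (1/(1.5·√(2π)))·exp(−(19.4−16.2)²/(2·1.5²)) = 0.265962·exp(-2.27556) = 0.0273248
  f_3 = (1/(0.6·√(2π)))·exp(−(19.4−18.7)²/(2·0.6²)) = 0.664904·exp(-0.68056) = 0.336664
Posterior odds = (π_2·f_2) / (π_3·f_3) = (0.38·0.0273248) / (0.18·0.336664) = 0.0103834 / 0.0605996 ≈ 0.1713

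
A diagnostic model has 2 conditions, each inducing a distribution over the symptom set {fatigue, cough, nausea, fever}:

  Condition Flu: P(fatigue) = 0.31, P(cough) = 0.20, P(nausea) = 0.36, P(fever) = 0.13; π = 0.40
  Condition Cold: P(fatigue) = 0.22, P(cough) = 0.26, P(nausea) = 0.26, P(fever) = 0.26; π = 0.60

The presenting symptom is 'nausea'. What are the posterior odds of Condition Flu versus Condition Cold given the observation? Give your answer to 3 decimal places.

0.923

The posterior odds equal the prior odds times the likelihood ratio: (π_i/π_j)·(f_i(x)/f_j(x)).
Evaluate each component's likelihood at the observed value:
  L_Flu = 0.36
  L_Cold = 0.26
Odds = (0.40/0.60) × (0.36/0.26) = 0.666667 × 1.38462 ≈ 0.923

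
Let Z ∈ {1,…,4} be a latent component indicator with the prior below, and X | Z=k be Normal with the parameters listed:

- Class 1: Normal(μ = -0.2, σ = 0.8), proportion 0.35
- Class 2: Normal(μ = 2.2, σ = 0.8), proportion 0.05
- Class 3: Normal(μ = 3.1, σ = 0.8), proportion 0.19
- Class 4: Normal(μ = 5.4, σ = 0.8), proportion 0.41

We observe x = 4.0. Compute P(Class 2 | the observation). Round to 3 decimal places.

The responsibility of component k is P(Z=k) f_k(x) divided by Σ_j P(Z=j) f_j(x).
Evaluate each component's likelihood at the observed value:
  p_1 = 5.16059e-07
  p_2 = 0.0396746
  p_3 = 0.264846
  p_4 = 0.107847
Prior × likelihood for each component:
  P(Z=1)·p_1 = 0.35 × 5.16059e-07 = 1.80621e-07
  P(Z=2)·p_2 = 0.05 × 0.0396746 = 0.00198373
  P(Z=3)·p_3 = 0.19 × 0.264846 = 0.0503207
  P(Z=4)·p_4 = 0.41 × 0.107847 = 0.0442171
Denominator: 1.80621e-07 + 0.00198373 + 0.0503207 + 0.0442171 = 0.0965217
P(Class 2 | data) = 0.00198373 / 0.0965217 ≈ 0.021

0.021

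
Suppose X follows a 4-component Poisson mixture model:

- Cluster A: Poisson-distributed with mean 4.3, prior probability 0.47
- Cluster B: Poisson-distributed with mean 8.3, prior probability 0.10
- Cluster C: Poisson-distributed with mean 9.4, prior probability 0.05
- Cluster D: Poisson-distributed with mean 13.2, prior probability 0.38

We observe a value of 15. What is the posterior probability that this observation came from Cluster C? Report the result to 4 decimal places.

Posterior ∝ prior × likelihood, so P(k | x) ∝ π_k f_k(x); normalise over all components.
Component likelihoods at x = 15:
  p_A = e^(−4.3)·4.3^15/15! = 3.29656e-05
  p_B = e^(−8.3)·8.3^15/15! = 0.0116152
  p_C = e^(−9.4)·9.4^15/15! = 0.0250063
  p_D = e^(−13.2)·13.2^15/15! = 0.0910798
Prior × likelihood for each component:
  π_A·p_A = 0.47 × 3.29656e-05 = 1.54938e-05
  π_B·p_B = 0.10 × 0.0116152 = 0.00116152
  π_C·p_C = 0.05 × 0.0250063 = 0.00125032
  π_D·p_D = 0.38 × 0.0910798 = 0.0346103
Denominator: 1.54938e-05 + 0.00116152 + 0.00125032 + 0.0346103 = 0.0370377
P(Cluster C | the observation) ≈ 0.0338

0.0338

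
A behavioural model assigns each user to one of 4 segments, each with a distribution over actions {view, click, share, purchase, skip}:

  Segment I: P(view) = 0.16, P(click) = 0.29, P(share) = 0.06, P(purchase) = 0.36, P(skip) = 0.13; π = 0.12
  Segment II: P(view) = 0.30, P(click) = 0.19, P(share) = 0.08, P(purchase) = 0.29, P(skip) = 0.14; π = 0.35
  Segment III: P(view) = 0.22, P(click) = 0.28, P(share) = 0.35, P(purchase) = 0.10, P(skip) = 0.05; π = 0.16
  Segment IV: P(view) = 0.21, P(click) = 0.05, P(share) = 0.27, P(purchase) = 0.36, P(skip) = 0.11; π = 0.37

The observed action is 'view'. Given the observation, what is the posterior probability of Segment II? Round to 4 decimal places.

0.4429

By Bayes' theorem, P(k | x) = P(Z=k) f_k(x) / Σ_j P(Z=j) f_j(x).
Evaluate each component's likelihood at the observed value:
  f_I = 0.16
  f_II = 0.3
  f_III = 0.22
  f_IV = 0.21
Weight by the priors:
  P(Z=I)·f_I = 0.12 × 0.16 = 0.0192
  P(Z=II)·f_II = 0.35 × 0.3 = 0.105
  P(Z=III)·f_III = 0.16 × 0.22 = 0.0352
  P(Z=IV)·f_IV = 0.37 × 0.21 = 0.0777
Evidence: 0.0192 + 0.105 + 0.0352 + 0.0777 = 0.2371
Responsibility of Segment II: 0.105 / 0.2371 ≈ 0.4429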